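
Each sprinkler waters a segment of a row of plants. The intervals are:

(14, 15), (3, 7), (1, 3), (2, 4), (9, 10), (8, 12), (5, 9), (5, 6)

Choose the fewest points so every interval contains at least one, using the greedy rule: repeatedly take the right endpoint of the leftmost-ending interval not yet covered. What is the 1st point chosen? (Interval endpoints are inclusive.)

Sort by right endpoint; whenever an interval is uncovered, place a point at its right end.
By right end: [1,3]  [2,4]  [5,6]  [3,7]  [5,9]  [9,10]  [8,12]  [14,15]
[1,3] uncovered → point at 3; [5,6] uncovered → point at 6; [9,10] uncovered → point at 10; [14,15] uncovered → point at 15.
Points: 3, 6, 10, 15 (4 total).

3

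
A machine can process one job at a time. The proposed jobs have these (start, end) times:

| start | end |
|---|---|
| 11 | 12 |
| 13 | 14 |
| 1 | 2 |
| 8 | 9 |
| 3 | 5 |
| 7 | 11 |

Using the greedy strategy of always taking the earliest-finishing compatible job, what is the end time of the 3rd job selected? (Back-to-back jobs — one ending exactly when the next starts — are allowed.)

Sorted by end: (1,2)  (3,5)  (8,9)  (7,11)  (11,12)  (13,14)
take (1,2); take (3,5); take (8,9); take (11,12); take (13,14).
Selected: (1,2) (3,5) (8,9) (11,12) (13,14)

9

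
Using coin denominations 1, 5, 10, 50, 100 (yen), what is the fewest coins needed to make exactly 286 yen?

8

Use the largest denomination that fits, subtract, and repeat.
286 − 2×100→86 − 1×50→36 − 3×10→6 − 1×5→1 − 1×1→0
Total coins = 2 + 1 + 3 + 1 + 1 = 8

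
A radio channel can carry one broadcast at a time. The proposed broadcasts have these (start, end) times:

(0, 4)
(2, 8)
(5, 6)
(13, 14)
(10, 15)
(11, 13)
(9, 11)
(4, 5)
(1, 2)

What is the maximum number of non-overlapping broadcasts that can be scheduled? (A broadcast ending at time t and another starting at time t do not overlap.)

6

By end time: (1,2), (0,4), (4,5), (5,6), (2,8), (9,11), (11,13), (13,14), (10,15).
Pick (1,2); next start ≥ 2 → (4,5); next start ≥ 5 → (5,6); next start ≥ 6 → (9,11); next start ≥ 11 → (11,13); next start ≥ 13 → (13,14).
Selected 6 broadcasts.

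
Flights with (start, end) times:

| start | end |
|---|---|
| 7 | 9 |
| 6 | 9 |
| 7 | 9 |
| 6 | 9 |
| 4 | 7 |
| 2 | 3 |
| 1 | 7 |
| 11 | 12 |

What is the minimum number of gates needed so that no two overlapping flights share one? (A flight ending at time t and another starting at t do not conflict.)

Events (time:±→running): 1:+→1 2:+→2 3:-→1 4:+→2 6:+→3 6:+→4 … peak 4.

4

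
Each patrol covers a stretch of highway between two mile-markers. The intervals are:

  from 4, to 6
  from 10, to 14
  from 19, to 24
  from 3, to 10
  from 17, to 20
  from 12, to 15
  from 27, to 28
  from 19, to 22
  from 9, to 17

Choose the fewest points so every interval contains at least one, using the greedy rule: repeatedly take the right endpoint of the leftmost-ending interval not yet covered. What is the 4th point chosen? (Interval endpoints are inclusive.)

By right end: [4,6]  [3,10]  [10,14]  [12,15]  [9,17]  [17,20]  [19,22]  [19,24]  [27,28]
[4,6] uncovered → point at 6; [10,14] uncovered → point at 14; [17,20] uncovered → point at 20; [27,28] uncovered → point at 28.
Points: 6, 14, 20, 28 (4 total).

28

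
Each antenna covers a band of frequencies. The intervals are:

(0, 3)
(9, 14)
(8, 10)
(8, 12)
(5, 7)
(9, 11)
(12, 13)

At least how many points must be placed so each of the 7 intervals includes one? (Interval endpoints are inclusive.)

Process intervals by earliest right end; each time one isn't hit yet, stab at its right endpoint.
By right end: [0,3]  [5,7]  [8,10]  [9,11]  [8,12]  [12,13]  [9,14]
[0,3] uncovered → point at 3; [5,7] uncovered → point at 7; [8,10] uncovered → point at 10; [12,13] uncovered → point at 13.
Points: 3, 7, 10, 13 (4 total).

4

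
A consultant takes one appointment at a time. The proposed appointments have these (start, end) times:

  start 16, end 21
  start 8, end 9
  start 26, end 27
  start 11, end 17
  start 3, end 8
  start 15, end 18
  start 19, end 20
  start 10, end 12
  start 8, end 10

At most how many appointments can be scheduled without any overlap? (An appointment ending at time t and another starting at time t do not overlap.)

Sorted by end: (3,8)  (8,9)  (8,10)  (10,12)  (11,17)  (15,18)  (19,20)  (16,21)  (26,27)
take (3,8); take (8,9); take (10,12); skip (11,17); take (15,18); take (19,20); take (26,27).
Selected 6 appointments.

6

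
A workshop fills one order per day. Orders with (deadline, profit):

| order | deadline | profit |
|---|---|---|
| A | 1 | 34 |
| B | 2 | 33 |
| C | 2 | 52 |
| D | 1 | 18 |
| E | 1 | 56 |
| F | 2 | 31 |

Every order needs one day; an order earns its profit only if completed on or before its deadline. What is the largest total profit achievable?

108

Profit order: E=56 C=52 A=34 B=33 F=31 D=18
Assign: E→slot 1, C→slot 2, A skipped, B skipped, F skipped, D skipped.
Slots: [1:E] [2:C]
Profit = 56 + 52 = 108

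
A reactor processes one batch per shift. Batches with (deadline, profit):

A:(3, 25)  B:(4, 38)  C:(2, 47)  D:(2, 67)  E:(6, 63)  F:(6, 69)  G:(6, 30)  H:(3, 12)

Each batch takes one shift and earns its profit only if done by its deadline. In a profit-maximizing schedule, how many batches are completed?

Sort by profit descending; place each in the latest free slot ≤ its deadline.
By profit: F(d6,69), D(d2,67), E(d6,63), C(d2,47), B(d4,38), G(d6,30), A(d3,25), H(d3,12)
F→slot 6; D→slot 2; E→slot 5; C→slot 1; B→slot 4; G→slot 3; A skipped; H skipped.
6 of 8 scheduled.

6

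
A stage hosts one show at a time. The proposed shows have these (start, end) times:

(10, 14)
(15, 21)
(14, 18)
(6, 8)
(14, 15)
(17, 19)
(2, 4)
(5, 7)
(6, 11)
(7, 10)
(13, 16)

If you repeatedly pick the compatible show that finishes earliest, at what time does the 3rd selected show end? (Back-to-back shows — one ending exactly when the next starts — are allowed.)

Order by finish time; keep every interval that doesn't clash with the previous kept one.
By end time: (2,4), (5,7), (6,8), (7,10), (6,11), (10,14), (14,15), (13,16), (14,18), (17,19), (15,21).
Pick (2,4); next start ≥ 4 → (5,7); next start ≥ 7 → (7,10); next start ≥ 10 → (10,14); next start ≥ 14 → (14,15); next start ≥ 15 → (17,19).
Selected: (2,4) (5,7) (7,10) (10,14) (14,15) (17,19)

10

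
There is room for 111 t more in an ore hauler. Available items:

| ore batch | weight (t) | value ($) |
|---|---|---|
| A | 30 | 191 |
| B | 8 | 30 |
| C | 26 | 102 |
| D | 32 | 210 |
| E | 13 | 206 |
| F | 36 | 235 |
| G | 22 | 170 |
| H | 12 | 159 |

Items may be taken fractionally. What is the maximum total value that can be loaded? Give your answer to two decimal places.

953.89

Greedy by value/weight ratio, highest first.
Ratios (sorted): E 15.85, H 13.25, G 7.73, D 6.56, F 6.53, A 6.37, C 3.92, B 3.75
take E (13 @ 206); take H (12 @ 159); take G (22 @ 170); take D (32 @ 210); take 32/36 of F → 208.89. Capacity used 111/111.
Total value = 953.89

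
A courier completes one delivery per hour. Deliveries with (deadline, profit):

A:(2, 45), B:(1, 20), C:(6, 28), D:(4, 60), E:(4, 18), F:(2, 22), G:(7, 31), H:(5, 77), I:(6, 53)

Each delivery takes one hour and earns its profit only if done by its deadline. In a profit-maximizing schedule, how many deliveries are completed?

Profit order: H=77 D=60 I=53 A=45 G=31 C=28 F=22 B=20 E=18
Assign: H→slot 5, D→slot 4, I→slot 6, A→slot 2, G→slot 7, C→slot 3, F→slot 1, B skipped, E skipped.
Slots: [1:F] [2:A] [3:C] [4:D] [5:H] [6:I] [7:G]
7 of 9 scheduled.

7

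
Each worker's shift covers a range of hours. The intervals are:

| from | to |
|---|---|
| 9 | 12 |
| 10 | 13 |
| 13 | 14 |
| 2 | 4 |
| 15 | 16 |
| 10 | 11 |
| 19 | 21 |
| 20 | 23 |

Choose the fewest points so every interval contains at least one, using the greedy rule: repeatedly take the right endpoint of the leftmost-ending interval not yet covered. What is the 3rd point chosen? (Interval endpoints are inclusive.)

By right end: [2,4]  [10,11]  [9,12]  [10,13]  [13,14]  [15,16]  [19,21]  [20,23]
[2,4] uncovered → point at 4; [10,11] uncovered → point at 11; [13,14] uncovered → point at 14; [15,16] uncovered → point at 16; [19,21] uncovered → point at 21.
Points: 4, 11, 14, 16, 21 (5 total).

14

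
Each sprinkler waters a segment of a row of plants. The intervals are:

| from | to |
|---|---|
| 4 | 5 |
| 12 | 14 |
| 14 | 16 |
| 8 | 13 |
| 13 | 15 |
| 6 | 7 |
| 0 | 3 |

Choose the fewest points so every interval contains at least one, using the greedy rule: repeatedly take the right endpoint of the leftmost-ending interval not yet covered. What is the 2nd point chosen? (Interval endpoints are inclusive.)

Process intervals by earliest right end; each time one isn't hit yet, stab at its right endpoint.
By right end: [0,3]  [4,5]  [6,7]  [8,13]  [12,14]  [13,15]  [14,16]
[0,3] uncovered → point at 3; [4,5] uncovered → point at 5; [6,7] uncovered → point at 7; [8,13] uncovered → point at 13; [14,16] uncovered → point at 16.
Points: 3, 5, 7, 13, 16 (5 total).

5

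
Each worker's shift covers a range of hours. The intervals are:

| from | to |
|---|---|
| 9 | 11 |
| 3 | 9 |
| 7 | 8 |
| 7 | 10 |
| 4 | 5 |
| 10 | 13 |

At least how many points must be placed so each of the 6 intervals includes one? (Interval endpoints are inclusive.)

Sorted: [4,5] [7,8] [3,9] [7,10] [9,11] [10,13]
{[4,5]} hit by 5; {[7,8],[3,9],[7,10]} hit by 8; {[9,11],[10,13]} hit by 11.
Points: 5, 8, 11 (3 total).

3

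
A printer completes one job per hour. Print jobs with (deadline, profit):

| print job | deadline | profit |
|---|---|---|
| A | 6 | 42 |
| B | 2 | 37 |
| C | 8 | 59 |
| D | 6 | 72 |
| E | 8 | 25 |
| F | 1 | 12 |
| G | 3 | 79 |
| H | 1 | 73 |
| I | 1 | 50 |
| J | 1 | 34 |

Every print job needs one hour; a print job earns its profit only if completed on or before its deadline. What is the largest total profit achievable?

387

By profit: G(d3,79), H(d1,73), D(d6,72), C(d8,59), I(d1,50), A(d6,42), B(d2,37), J(d1,34), E(d8,25), F(d1,12)
G→slot 3; H→slot 1; D→slot 6; C→slot 8; I skipped; A→slot 5; B→slot 2; J skipped; E→slot 7; F skipped.
Profit = 73 + 37 + 79 + 42 + 72 + 25 + 59 = 387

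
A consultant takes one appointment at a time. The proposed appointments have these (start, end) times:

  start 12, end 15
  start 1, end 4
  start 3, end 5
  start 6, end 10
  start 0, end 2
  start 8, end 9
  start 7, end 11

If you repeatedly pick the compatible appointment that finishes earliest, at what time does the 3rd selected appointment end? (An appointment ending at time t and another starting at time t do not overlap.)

9

Sorted by end: (0,2)  (1,4)  (3,5)  (8,9)  (6,10)  (7,11)  (12,15)
take (0,2); skip (1,4); take (3,5); take (8,9); skip (6,10); take (12,15).
Selected: (0,2) (3,5) (8,9) (12,15)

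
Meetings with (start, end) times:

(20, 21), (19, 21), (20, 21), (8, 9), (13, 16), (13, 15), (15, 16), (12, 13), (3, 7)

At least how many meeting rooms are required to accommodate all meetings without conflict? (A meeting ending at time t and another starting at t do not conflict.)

starts: [3, 8, 12, 13, 13, 15, 19, 20, 20]
ends:   [7, 9, 13, 15, 16, 16, 21, 21, 21]
s3→1 e7→0 s8→1 e9→0 s12→1 e13→0 s13→1 s13→2 e15→1 s15→2 e16→1 e16→0 s19→1 s20→2 s20→3  — peak 3.

3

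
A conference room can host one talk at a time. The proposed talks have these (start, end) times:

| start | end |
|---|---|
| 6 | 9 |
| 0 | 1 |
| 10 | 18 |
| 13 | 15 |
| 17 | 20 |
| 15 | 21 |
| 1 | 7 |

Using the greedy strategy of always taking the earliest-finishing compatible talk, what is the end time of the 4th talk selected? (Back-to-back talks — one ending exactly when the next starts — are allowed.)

Sort by end time and greedily take each interval whose start is ≥ the last chosen end.
By end time: (0,1), (1,7), (6,9), (13,15), (10,18), (17,20), (15,21).
Pick (0,1); next start ≥ 1 → (1,7); next start ≥ 7 → (13,15); next start ≥ 15 → (17,20).
Selected: (0,1) (1,7) (13,15) (17,20)

20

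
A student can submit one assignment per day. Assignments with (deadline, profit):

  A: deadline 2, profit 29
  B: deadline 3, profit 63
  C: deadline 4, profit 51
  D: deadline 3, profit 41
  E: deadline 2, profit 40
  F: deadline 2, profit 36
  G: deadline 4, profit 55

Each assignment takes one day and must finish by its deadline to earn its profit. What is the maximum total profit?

Sort by profit descending; place each in the latest free slot ≤ its deadline.
Profit order: B=63 G=55 C=51 D=41 E=40 F=36 A=29
Assign: B→slot 3, G→slot 4, C→slot 2, D→slot 1, E skipped, F skipped, A skipped.
Slots: [1:D] [2:C] [3:B] [4:G]
Profit = 41 + 51 + 63 + 55 = 210

210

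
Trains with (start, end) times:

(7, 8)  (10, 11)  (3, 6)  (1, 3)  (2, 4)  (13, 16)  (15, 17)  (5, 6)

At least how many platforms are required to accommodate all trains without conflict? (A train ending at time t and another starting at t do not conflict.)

2

Events (time:±→running): 1:+→1 2:+→2 … peak 2.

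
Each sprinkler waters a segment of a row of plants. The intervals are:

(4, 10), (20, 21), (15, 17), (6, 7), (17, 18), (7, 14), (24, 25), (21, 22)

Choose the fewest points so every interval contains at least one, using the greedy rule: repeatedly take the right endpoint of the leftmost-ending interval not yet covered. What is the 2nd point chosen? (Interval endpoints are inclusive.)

17

Sort by right endpoint; whenever an interval is uncovered, place a point at its right end.
By right end: [6,7]  [4,10]  [7,14]  [15,17]  [17,18]  [20,21]  [21,22]  [24,25]
[6,7] uncovered → point at 7; [15,17] uncovered → point at 17; [20,21] uncovered → point at 21; [24,25] uncovered → point at 25.
Points: 7, 17, 21, 25 (4 total).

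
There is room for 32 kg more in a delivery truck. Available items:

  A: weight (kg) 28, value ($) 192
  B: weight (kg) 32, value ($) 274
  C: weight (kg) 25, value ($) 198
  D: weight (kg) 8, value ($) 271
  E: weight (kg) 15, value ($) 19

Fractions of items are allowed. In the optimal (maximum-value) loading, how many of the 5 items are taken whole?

1

Sort by value per unit weight and fill in that order.
Order: D (271/8=33.88) > B (274/32=8.56) > C (198/25=7.92) > A (192/28=6.86) > E (19/15=1.27)
Fill: take D (8 @ 271) → take 24/32 of B → 205.50; 32/32 used.
1 item(s) taken whole; one partial (take 24/32 of B).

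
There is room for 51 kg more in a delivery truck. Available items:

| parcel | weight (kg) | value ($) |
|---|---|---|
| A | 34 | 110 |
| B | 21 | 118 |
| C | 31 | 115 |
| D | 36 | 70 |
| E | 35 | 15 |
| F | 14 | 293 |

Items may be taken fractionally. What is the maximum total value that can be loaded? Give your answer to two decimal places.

Greedy by value/weight ratio, highest first.
Order: F (293/14=20.93) > B (118/21=5.62) > C (115/31=3.71) > A (110/34=3.24) > D (70/36=1.94) > E (15/35=0.43)
Fill: take F (14 @ 293) → take B (21 @ 118) → take 16/31 of C → 59.35; 51/51 used.
Total value = 470.35

470.35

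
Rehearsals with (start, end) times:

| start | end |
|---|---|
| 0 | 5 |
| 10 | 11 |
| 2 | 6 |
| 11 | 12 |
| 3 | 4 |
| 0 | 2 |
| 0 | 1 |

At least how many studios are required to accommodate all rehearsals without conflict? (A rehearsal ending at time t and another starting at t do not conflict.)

The answer is the maximum number of intervals overlapping at any instant.
starts: [0, 0, 0, 2, 3, 10, 11]
ends:   [1, 2, 4, 5, 6, 11, 12]
s0→1 s0→2 s0→3  — peak 3.

3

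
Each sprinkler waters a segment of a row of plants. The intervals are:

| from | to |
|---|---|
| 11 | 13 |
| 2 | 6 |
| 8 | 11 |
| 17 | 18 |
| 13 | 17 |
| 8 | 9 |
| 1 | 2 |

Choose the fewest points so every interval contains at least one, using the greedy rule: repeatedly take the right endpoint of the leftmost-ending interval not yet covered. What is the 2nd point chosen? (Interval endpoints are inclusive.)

9

Sorted: [1,2] [2,6] [8,9] [8,11] [11,13] [13,17] [17,18]
{[1,2],[2,6]} hit by 2; {[8,9],[8,11]} hit by 9; {[11,13],[13,17]} hit by 13; {[17,18]} hit by 18.
Points: 2, 9, 13, 18 (4 total).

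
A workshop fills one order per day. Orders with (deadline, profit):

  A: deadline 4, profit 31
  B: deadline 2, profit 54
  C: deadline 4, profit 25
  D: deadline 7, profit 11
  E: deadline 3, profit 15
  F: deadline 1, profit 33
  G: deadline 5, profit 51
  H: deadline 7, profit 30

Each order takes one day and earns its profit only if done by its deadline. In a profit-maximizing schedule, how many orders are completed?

7

Take jobs in profit order; each goes to the latest open slot no later than its deadline.
Profit order: B=54 G=51 F=33 A=31 H=30 C=25 E=15 D=11
Assign: B→slot 2, G→slot 5, F→slot 1, A→slot 4, H→slot 7, C→slot 3, E skipped, D→slot 6.
Slots: [1:F] [2:B] [3:C] [4:A] [5:G] [6:D] [7:H]
7 of 8 scheduled.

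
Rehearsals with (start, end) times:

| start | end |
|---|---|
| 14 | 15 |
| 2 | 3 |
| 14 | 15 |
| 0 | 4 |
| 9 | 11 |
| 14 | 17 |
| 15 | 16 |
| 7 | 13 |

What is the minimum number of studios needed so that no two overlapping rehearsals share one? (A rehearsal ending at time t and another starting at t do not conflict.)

3

starts: [0, 2, 7, 9, 14, 14, 14, 15]
ends:   [3, 4, 11, 13, 15, 15, 16, 17]
s0→1 s2→2 e3→1 e4→0 s7→1 s9→2 e11→1 e13→0 s14→1 s14→2 s14→3  — peak 3.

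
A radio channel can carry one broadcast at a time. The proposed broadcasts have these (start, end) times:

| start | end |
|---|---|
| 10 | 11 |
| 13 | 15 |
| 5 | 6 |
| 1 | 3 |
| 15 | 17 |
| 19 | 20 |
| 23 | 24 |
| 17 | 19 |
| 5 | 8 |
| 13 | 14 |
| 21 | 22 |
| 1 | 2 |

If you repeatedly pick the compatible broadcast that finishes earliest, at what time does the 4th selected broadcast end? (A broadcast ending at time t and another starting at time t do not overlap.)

Greedy by earliest finish: after sorting by end time, pick each interval compatible with the last pick.
Sorted by end: (1,2)  (1,3)  (5,6)  (5,8)  (10,11)  (13,14)  (13,15)  (15,17)  (17,19)  (19,20)  (21,22)  (23,24)
take (1,2); take (5,6); take (10,11); take (13,14); take (15,17); take (17,19); take (19,20); take (21,22); take (23,24).
Selected: (1,2) (5,6) (10,11) (13,14) (15,17) (17,19) (19,20) (21,22) (23,24)

14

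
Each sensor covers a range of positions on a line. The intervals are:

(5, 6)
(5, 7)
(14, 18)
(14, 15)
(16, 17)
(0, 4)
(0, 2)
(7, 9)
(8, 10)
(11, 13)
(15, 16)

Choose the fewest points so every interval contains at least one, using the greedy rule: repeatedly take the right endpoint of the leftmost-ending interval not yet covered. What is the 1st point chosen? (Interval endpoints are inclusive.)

2

Sorted: [0,2] [0,4] [5,6] [5,7] [7,9] [8,10] [11,13] [14,15] [15,16] [16,17] [14,18]
{[0,2],[0,4]} hit by 2; {[5,6],[5,7]} hit by 6; {[7,9],[8,10]} hit by 9; {[11,13]} hit by 13; {[14,15],[15,16]} hit by 15; {[16,17],[14,18]} hit by 17.
Points: 2, 6, 9, 13, 15, 17 (6 total).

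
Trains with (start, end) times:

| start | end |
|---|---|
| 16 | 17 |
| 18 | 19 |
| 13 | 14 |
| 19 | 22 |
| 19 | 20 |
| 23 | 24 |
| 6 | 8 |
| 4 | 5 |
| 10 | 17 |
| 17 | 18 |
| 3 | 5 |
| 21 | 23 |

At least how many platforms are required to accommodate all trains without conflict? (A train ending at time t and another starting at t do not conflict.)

2

starts: [3, 4, 6, 10, 13, 16, 17, 18, 19, 19, 21, 23]
ends:   [5, 5, 8, 14, 17, 17, 18, 19, 20, 22, 23, 24]
s3→1 s4→2  — peak 2.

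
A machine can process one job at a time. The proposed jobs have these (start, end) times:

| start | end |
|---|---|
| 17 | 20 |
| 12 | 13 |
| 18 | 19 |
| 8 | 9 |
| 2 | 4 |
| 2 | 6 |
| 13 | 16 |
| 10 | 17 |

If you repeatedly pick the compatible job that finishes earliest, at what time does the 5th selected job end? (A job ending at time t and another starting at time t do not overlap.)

19

Sorted by end: (2,4)  (2,6)  (8,9)  (12,13)  (13,16)  (10,17)  (18,19)  (17,20)
take (2,4); take (8,9); take (12,13); take (13,16); take (18,19).
Selected: (2,4) (8,9) (12,13) (13,16) (18,19)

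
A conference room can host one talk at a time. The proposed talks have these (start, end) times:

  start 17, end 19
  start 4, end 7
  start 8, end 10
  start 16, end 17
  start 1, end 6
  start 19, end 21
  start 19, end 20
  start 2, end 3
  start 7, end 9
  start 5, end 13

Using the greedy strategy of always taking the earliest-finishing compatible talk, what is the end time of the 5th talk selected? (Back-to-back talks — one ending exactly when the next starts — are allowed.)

19

By end time: (2,3), (1,6), (4,7), (7,9), (8,10), (5,13), (16,17), (17,19), (19,20), (19,21).
Pick (2,3); next start ≥ 3 → (4,7); next start ≥ 7 → (7,9); next start ≥ 9 → (16,17); next start ≥ 17 → (17,19); next start ≥ 19 → (19,20).
Selected: (2,3) (4,7) (7,9) (16,17) (17,19) (19,20)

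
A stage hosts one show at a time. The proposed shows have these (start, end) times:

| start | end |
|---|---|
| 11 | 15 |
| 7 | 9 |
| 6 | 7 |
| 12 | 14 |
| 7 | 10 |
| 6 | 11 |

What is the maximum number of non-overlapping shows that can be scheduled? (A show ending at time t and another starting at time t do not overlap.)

3

Greedy by earliest finish: after sorting by end time, pick each interval compatible with the last pick.
By end time: (6,7), (7,9), (7,10), (6,11), (12,14), (11,15).
Pick (6,7); next start ≥ 7 → (7,9); next start ≥ 9 → (12,14).
Selected 3 shows.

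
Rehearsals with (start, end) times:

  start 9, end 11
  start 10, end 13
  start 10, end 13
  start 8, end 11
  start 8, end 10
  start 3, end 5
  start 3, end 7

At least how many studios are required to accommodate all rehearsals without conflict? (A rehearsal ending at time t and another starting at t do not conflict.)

4

starts: [3, 3, 8, 8, 9, 10, 10]
ends:   [5, 7, 10, 11, 11, 13, 13]
s3→1 s3→2 e5→1 e7→0 s8→1 s8→2 s9→3 e10→2 s10→3 s10→4  — peak 4.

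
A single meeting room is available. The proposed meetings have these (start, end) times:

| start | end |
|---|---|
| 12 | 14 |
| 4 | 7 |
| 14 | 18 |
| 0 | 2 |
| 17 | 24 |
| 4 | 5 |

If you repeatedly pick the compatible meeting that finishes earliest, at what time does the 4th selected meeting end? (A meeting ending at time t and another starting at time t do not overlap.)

Greedy by earliest finish: after sorting by end time, pick each interval compatible with the last pick.
Sorted by end: (0,2)  (4,5)  (4,7)  (12,14)  (14,18)  (17,24)
take (0,2); take (4,5); take (12,14); take (14,18).
Selected: (0,2) (4,5) (12,14) (14,18)

18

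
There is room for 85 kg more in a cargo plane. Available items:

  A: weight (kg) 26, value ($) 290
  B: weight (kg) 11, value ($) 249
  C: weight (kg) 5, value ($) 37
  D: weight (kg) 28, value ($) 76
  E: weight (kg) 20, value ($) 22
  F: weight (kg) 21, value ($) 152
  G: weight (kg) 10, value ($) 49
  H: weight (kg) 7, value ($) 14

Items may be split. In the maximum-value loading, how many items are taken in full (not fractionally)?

5

Greedy by value/weight ratio, highest first.
Ratios (sorted): B 22.64, A 11.15, C 7.40, F 7.24, G 4.90, D 2.71, H 2.00, E 1.10
take B (11 @ 249); take A (26 @ 290); take C (5 @ 37); take F (21 @ 152); take G (10 @ 49); take 12/28 of D → 32.57. Capacity used 85/85.
5 item(s) taken whole; one partial (take 12/28 of D).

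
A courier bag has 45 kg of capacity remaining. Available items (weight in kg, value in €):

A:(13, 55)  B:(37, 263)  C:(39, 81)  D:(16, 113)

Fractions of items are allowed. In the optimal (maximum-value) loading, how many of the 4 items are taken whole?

Ratios (sorted): B 7.11, D 7.06, A 4.23, C 2.08
take B (37 @ 263); take 8/16 of D → 56.50. Capacity used 45/45.
1 item(s) taken whole; one partial (take 8/16 of D).

1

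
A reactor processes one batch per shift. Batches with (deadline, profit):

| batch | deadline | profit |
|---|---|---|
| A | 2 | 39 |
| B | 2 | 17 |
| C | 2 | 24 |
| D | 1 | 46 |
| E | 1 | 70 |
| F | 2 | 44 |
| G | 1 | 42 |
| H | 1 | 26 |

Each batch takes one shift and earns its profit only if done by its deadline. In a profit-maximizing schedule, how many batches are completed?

2

By profit: E(d1,70), D(d1,46), F(d2,44), G(d1,42), A(d2,39), H(d1,26), C(d2,24), B(d2,17)
E→slot 1; D skipped; F→slot 2; G skipped; A skipped; H skipped; C skipped; B skipped.
2 of 8 scheduled.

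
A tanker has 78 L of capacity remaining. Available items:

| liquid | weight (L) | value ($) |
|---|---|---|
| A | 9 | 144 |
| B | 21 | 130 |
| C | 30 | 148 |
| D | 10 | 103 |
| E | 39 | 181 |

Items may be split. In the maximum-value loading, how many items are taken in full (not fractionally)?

4

Greedy by value/weight ratio, highest first.
Ratios (sorted): A 16.00, D 10.30, B 6.19, C 4.93, E 4.64
take A (9 @ 144); take D (10 @ 103); take B (21 @ 130); take C (30 @ 148); take 8/39 of E → 37.13. Capacity used 78/78.
4 item(s) taken whole; one partial (take 8/39 of E).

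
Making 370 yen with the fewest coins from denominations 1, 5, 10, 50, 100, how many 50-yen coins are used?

1

370 = 3×100 + 1×50 + 2×10
Count of 50: 1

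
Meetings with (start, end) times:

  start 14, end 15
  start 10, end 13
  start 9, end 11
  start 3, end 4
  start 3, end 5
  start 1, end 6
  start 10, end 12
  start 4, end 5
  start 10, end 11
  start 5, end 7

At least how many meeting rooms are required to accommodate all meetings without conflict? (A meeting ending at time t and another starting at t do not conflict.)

Count concurrent intervals with a sweep; the peak is the room count.
starts: [1, 3, 3, 4, 5, 9, 10, 10, 10, 14]
ends:   [4, 5, 5, 6, 7, 11, 11, 12, 13, 15]
s1→1 s3→2 s3→3 e4→2 s4→3 e5→2 e5→1 s5→2 e6→1 e7→0 s9→1 s10→2 s10→3 s10→4  — peak 4.

4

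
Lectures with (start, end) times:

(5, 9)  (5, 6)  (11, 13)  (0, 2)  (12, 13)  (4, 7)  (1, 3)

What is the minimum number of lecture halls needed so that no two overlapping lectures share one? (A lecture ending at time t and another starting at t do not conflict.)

3

Count concurrent intervals with a sweep; the peak is the room count.
Events (time:±→running): 0:+→1 1:+→2 2:-→1 3:-→0 4:+→1 5:+→2 5:+→3 … peak 3.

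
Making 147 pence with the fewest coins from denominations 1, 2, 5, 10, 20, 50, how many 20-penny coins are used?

147 = 2×50 + 2×20 + 1×5 + 1×2
Count of 20: 2

2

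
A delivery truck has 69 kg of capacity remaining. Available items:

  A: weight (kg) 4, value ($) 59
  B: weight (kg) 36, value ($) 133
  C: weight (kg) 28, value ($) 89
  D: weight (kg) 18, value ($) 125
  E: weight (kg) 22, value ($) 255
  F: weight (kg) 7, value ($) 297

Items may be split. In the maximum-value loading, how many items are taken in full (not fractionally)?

4

Sort by value per unit weight and fill in that order.
Ratios (sorted): F 42.43, A 14.75, E 11.59, D 6.94, B 3.69, C 3.18
take F (7 @ 297); take A (4 @ 59); take E (22 @ 255); take D (18 @ 125); take 18/36 of B → 66.50. Capacity used 69/69.
4 item(s) taken whole; one partial (take 18/36 of B).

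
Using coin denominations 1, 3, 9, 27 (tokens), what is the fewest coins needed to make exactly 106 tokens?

106 = 3×27 + 2×9 + 2×3 + 1×1
Total coins = 3 + 2 + 2 + 1 = 8

8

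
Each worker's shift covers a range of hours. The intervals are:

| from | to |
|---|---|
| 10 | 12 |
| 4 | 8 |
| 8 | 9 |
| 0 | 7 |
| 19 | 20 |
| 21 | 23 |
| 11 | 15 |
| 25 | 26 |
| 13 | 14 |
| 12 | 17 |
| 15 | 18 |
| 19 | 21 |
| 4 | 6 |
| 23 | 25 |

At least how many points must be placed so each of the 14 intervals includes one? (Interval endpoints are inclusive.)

Sort by right endpoint; whenever an interval is uncovered, place a point at its right end.
Sorted: [4,6] [0,7] [4,8] [8,9] [10,12] [13,14] [11,15] [12,17] [15,18] [19,20] [19,21] [21,23] [23,25] [25,26]
{[4,6],[0,7],[4,8]} hit by 6; {[8,9]} hit by 9; {[10,12]} hit by 12; {[13,14],[11,15],[12,17]} hit by 14; {[15,18]} hit by 18; {[19,20],[19,21]} hit by 20; {[21,23],[23,25]} hit by 23; {[25,26]} hit by 26.
Points: 6, 9, 12, 14, 18, 20, 23, 26 (8 total).

8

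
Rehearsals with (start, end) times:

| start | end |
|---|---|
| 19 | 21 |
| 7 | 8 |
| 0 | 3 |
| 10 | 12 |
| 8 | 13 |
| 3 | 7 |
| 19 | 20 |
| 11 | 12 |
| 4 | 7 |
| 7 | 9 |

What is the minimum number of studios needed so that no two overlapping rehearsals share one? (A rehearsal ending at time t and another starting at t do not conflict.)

3

starts: [0, 3, 4, 7, 7, 8, 10, 11, 19, 19]
ends:   [3, 7, 7, 8, 9, 12, 12, 13, 20, 21]
s0→1 e3→0 s3→1 s4→2 e7→1 e7→0 s7→1 s7→2 e8→1 s8→2 e9→1 s10→2 s11→3  — peak 3.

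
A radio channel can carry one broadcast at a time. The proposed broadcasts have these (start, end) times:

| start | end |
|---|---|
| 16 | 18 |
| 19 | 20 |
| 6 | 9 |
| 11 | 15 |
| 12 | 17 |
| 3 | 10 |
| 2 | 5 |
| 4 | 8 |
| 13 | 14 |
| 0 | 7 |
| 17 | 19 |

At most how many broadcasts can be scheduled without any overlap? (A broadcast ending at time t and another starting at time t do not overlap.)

Greedy by earliest finish: after sorting by end time, pick each interval compatible with the last pick.
Sorted by end: (2,5)  (0,7)  (4,8)  (6,9)  (3,10)  (13,14)  (11,15)  (12,17)  (16,18)  (17,19)  (19,20)
take (2,5); take (6,9); take (13,14); skip (11,15); take (16,18); skip (17,19); take (19,20).
Selected 5 broadcasts.

5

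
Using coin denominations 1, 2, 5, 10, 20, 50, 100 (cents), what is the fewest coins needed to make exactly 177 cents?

5

177 − 1×100→77 − 1×50→27 − 1×20→7 − 1×5→2 − 1×2→0
Total coins = 1 + 1 + 1 + 1 + 1 = 5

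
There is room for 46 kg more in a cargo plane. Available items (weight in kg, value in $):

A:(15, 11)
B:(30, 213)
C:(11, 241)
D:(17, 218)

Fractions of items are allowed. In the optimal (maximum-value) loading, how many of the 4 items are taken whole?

2

Order: C (241/11=21.91) > D (218/17=12.82) > B (213/30=7.10) > A (11/15=0.73)
Fill: take C (11 @ 241) → take D (17 @ 218) → take 18/30 of B → 127.80; 46/46 used.
2 item(s) taken whole; one partial (take 18/30 of B).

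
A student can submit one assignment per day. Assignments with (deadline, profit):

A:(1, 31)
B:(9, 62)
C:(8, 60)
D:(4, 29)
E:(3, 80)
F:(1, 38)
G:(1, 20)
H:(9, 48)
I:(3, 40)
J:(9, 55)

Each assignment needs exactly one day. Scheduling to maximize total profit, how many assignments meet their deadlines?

Take jobs in profit order; each goes to the latest open slot no later than its deadline.
By profit: E(d3,80), B(d9,62), C(d8,60), J(d9,55), H(d9,48), I(d3,40), F(d1,38), A(d1,31), D(d4,29), G(d1,20)
E→slot 3; B→slot 9; C→slot 8; J→slot 7; H→slot 6; I→slot 2; F→slot 1; A skipped; D→slot 4; G skipped.
8 of 10 scheduled.

8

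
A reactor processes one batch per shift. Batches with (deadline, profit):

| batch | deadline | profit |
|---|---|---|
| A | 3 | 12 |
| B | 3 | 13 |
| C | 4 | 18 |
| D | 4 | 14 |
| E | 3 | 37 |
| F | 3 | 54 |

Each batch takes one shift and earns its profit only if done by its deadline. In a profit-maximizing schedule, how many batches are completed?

4

Profit order: F=54 E=37 C=18 D=14 B=13 A=12
Assign: F→slot 3, E→slot 2, C→slot 4, D→slot 1, B skipped, A skipped.
Slots: [1:D] [2:E] [3:F] [4:C]
4 of 6 scheduled.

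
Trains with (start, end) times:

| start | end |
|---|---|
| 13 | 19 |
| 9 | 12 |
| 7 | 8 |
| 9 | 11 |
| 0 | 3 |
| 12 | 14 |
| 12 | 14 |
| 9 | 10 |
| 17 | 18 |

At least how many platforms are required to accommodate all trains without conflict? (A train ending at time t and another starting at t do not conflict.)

3

Count concurrent intervals with a sweep; the peak is the room count.
Events (time:±→running): 0:+→1 3:-→0 7:+→1 8:-→0 9:+→1 9:+→2 9:+→3 … peak 3.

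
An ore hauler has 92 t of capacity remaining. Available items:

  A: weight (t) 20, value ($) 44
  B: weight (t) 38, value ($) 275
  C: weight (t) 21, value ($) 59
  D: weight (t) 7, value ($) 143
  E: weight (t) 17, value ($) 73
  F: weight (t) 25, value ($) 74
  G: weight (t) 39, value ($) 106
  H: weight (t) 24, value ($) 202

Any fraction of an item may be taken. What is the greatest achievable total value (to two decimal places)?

Greedy by value/weight ratio, highest first.
Ratios (sorted): D 20.43, H 8.42, B 7.24, E 4.29, F 2.96, C 2.81, G 2.72, A 2.20
take D (7 @ 143); take H (24 @ 202); take B (38 @ 275); take E (17 @ 73); take 6/25 of F → 17.76. Capacity used 92/92.
Total value = 710.76

710.76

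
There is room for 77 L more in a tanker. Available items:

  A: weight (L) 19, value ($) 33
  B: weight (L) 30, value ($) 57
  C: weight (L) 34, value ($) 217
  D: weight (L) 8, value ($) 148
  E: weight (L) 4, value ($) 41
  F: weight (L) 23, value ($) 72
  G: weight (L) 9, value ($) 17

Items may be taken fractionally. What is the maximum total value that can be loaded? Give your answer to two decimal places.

Greedy by value/weight ratio, highest first.
Order: D (148/8=18.50) > E (41/4=10.25) > C (217/34=6.38) > F (72/23=3.13) > B (57/30=1.90) > G (17/9=1.89) > A (33/19=1.74)
Fill: take D (8 @ 148) → take E (4 @ 41) → take C (34 @ 217) → take F (23 @ 72) → take 8/30 of B → 15.20; 77/77 used.
Total value = 493.20

493.20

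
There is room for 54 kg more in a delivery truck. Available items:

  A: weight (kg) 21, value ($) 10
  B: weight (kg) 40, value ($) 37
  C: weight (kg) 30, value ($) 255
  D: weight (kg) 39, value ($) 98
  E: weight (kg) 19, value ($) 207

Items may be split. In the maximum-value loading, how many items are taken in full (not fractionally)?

Ratios (sorted): E 10.89, C 8.50, D 2.51, B 0.93, A 0.48
take E (19 @ 207); take C (30 @ 255); take 5/39 of D → 12.56. Capacity used 54/54.
2 item(s) taken whole; one partial (take 5/39 of D).

2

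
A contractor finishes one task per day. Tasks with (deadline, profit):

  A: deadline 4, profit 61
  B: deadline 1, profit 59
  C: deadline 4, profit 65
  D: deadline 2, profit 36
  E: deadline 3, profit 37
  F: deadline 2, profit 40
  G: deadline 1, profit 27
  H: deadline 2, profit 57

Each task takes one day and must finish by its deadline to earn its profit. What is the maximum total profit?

242

Take jobs in profit order; each goes to the latest open slot no later than its deadline.
By profit: C(d4,65), A(d4,61), B(d1,59), H(d2,57), F(d2,40), E(d3,37), D(d2,36), G(d1,27)
C→slot 4; A→slot 3; B→slot 1; H→slot 2; F skipped; E skipped; D skipped; G skipped.
Profit = 59 + 57 + 61 + 65 = 242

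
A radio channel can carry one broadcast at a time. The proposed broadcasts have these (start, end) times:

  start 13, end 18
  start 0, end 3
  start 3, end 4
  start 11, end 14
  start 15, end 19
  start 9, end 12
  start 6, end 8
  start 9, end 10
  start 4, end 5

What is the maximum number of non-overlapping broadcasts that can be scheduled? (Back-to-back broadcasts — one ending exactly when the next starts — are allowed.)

Order by finish time; keep every interval that doesn't clash with the previous kept one.
By end time: (0,3), (3,4), (4,5), (6,8), (9,10), (9,12), (11,14), (13,18), (15,19).
Pick (0,3); next start ≥ 3 → (3,4); next start ≥ 4 → (4,5); next start ≥ 5 → (6,8); next start ≥ 8 → (9,10); next start ≥ 10 → (11,14); next start ≥ 14 → (15,19).
Selected 7 broadcasts.

7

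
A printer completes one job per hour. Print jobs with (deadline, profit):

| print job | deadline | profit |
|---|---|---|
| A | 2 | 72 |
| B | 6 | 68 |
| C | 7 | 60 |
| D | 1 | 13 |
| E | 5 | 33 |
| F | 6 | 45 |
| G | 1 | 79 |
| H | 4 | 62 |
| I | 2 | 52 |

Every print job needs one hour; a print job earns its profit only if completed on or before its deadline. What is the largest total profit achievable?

419

Sort by profit descending; place each in the latest free slot ≤ its deadline.
By profit: G(d1,79), A(d2,72), B(d6,68), H(d4,62), C(d7,60), I(d2,52), F(d6,45), E(d5,33), D(d1,13)
G→slot 1; A→slot 2; B→slot 6; H→slot 4; C→slot 7; I skipped; F→slot 5; E→slot 3; D skipped.
Profit = 79 + 72 + 33 + 62 + 45 + 68 + 60 = 419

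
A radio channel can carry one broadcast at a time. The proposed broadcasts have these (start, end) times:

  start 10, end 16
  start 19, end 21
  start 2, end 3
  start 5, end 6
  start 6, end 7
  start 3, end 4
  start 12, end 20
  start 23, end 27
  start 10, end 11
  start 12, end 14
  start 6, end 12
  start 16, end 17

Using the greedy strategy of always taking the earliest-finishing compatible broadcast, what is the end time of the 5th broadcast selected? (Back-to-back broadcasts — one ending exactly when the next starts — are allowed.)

Sort by end time and greedily take each interval whose start is ≥ the last chosen end.
Sorted by end: (2,3)  (3,4)  (5,6)  (6,7)  (10,11)  (6,12)  (12,14)  (10,16)  (16,17)  (12,20)  (19,21)  (23,27)
take (2,3); take (3,4); take (5,6); take (6,7); take (10,11); skip (6,12); take (12,14); take (16,17); skip (12,20); take (19,21); take (23,27).
Selected: (2,3) (3,4) (5,6) (6,7) (10,11) (12,14) (16,17) (19,21) (23,27)

11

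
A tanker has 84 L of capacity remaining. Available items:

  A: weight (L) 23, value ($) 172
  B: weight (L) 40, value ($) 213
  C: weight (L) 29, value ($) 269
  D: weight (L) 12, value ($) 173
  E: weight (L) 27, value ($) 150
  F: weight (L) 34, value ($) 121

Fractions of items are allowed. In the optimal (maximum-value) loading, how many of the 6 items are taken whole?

3

Ratios (sorted): D 14.42, C 9.28, A 7.48, E 5.56, B 5.33, F 3.56
take D (12 @ 173); take C (29 @ 269); take A (23 @ 172); take 20/27 of E → 111.11. Capacity used 84/84.
3 item(s) taken whole; one partial (take 20/27 of E).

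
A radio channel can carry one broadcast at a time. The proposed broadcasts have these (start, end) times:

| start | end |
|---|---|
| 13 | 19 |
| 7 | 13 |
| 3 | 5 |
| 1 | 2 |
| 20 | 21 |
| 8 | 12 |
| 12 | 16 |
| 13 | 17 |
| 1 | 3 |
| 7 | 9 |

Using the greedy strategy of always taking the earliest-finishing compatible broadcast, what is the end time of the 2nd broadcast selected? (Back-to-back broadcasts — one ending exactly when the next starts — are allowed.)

5

Sorted by end: (1,2)  (1,3)  (3,5)  (7,9)  (8,12)  (7,13)  (12,16)  (13,17)  (13,19)  (20,21)
take (1,2); take (3,5); take (7,9); skip (8,12); take (12,16); skip (13,17); skip (13,19); take (20,21).
Selected: (1,2) (3,5) (7,9) (12,16) (20,21)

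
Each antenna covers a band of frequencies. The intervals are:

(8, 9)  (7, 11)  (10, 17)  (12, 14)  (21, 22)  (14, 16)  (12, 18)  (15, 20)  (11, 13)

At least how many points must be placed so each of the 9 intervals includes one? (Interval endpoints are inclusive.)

4

Sort by right endpoint; whenever an interval is uncovered, place a point at its right end.
Sorted: [8,9] [7,11] [11,13] [12,14] [14,16] [10,17] [12,18] [15,20] [21,22]
{[8,9],[7,11]} hit by 9; {[11,13],[12,14]} hit by 13; {[14,16],[10,17],[12,18],[15,20]} hit by 16; {[21,22]} hit by 22.
Points: 9, 13, 16, 22 (4 total).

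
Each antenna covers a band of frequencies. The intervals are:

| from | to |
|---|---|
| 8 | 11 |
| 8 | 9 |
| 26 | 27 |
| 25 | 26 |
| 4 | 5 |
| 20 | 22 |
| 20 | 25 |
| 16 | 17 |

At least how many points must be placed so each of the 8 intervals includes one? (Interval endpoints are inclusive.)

5

By right end: [4,5]  [8,9]  [8,11]  [16,17]  [20,22]  [20,25]  [25,26]  [26,27]
[4,5] uncovered → point at 5; [8,9] uncovered → point at 9; [16,17] uncovered → point at 17; [20,22] uncovered → point at 22; [25,26] uncovered → point at 26.
Points: 5, 9, 17, 22, 26 (5 total).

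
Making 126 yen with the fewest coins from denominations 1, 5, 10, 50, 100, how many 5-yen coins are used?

1

126 = 1×100 + 2×10 + 1×5 + 1×1
Count of 5: 1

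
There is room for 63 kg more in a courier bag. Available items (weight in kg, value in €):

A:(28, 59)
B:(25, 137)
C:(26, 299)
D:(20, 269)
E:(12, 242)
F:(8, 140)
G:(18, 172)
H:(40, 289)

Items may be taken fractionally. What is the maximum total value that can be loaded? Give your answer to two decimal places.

915.50

Sort by value per unit weight and fill in that order.
Ratios (sorted): E 20.17, F 17.50, D 13.45, C 11.50, G 9.56, H 7.22, B 5.48, A 2.11
take E (12 @ 242); take F (8 @ 140); take D (20 @ 269); take 23/26 of C → 264.50. Capacity used 63/63.
Total value = 915.50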